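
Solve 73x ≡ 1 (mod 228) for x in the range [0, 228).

gcd(228, 73) = 1.
By Bézout, 73·(25) + 228·(-8) = 1.
So 73·25 ≡ 1 (mod 228), and 25 mod 228 = 25.

25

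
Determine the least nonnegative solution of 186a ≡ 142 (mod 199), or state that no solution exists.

gcd(199, 186) = 1  (199 = 1×186 + 13, 186 = 14×13 + 4, 13 = 3×4 + 1, 4 = 4×1).
1 divides 142, so solutions exist.
Back-substituting, 186×(-46) + 199×(43) = 1.
So 186×(-46) ≡ 1 (mod 199); multiply by 142: a ≡ -6532 (mod 199).
Smallest nonnegative: a = -6532 mod 199 = 35.

35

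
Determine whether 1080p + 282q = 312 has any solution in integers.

yes

gcd(1080, 282) = 6  (1080 = 3·282 + 234, 282 = 1·234 + 48, 234 = 4·48 + 42, 48 = 1·42 + 6, 42 = 7·6).
6 divides 312, so integer solutions exist.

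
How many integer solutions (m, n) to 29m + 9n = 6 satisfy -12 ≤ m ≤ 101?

gcd(29, 9) = 1.
By Bézout, 29·(-4) + 9·(13) = 1.
Particular solution: (3, -9).
General solution: m = 3 + 9t, n = -9 - 29t for integer t.
-12 ≤ 3 + 9t ≤ 101 gives t ∈ [-1, 10], which is 12 values.

12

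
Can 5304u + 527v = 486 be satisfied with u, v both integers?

no

gcd(5304, 527) = 17  (5304 = 10·527 + 34, 527 = 15·34 + 17, 34 = 2·17).
17 does not divide 486 (remainder 10), so no integer solutions.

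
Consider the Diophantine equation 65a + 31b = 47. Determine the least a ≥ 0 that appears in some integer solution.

26

gcd(65, 31):
  65 = 2·31 + 3
  31 = 10·3 + 1
  3 = 3·1
so gcd(65, 31) = 1.
1 divides 47, so solutions exist.
Back-substitute for Bézout coefficients:
  1 = 31 - 10·3
  ... = 65·(-10) + 31·(21)
Scale by 47/1 = 47: (a₀, b₀) = (-470, 987).
General solution: a = -470 + 31t, b = 987 - 65t for integer t.
a ≥ 0: smallest is -470 mod 31 = 26 (at t = 16), with b = -53.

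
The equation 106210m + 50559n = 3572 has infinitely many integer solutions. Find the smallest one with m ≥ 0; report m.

gcd(106210, 50559) = 19.
19 divides 3572, so solutions exist.
By Bézout, 106210*(1261) + 50559*(-2649) = 19.
Scale by 3572/19 = 188: (m₀, n₀) = (237068, -498012).
General solution: m = 237068 + 2661t, n = -498012 - 5590t for integer t.
m ≥ 0: smallest is 237068 mod 2661 = 239 (at t = -89), with n = -502.

239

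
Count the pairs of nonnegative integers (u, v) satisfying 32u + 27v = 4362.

5

gcd(32, 27) = 1  (32 = 1·27 + 5, 27 = 5·5 + 2, 5 = 2·2 + 1, 2 = 2·1).
Back-substituting, 32·(11) + 27·(-13) = 1.
Scale by 4362: one solution is (47982, -56706). Reduce u mod 27: (3, 158).
General: u = 3 + 27t, v = 158 - 32t.
u ≥ 0 ⇒ t ≥ 0; v ≥ 0 ⇒ t ≤ 4. So t ∈ [0, 4]: 5 solutions.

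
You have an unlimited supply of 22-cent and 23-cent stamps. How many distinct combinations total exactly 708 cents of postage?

2

Need nonnegative integers with 22j + 23k = 708.
gcd(22, 23) = 1, and 22·(-1) + 23·(1) = 1.
So (j₀, k₀) = (-708, 708); general j = -708 + 23t, k = 708 - 22t.
j ≥ 0 ⇒ t ≥ 31; k ≥ 0 ⇒ t ≤ 32. That's 2 values of t.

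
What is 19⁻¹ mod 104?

11

gcd(104, 19) = 1.
By Bézout, 19*(11) + 104*(-2) = 1.
So 19*11 ≡ 1 (mod 104), and 11 mod 104 = 11.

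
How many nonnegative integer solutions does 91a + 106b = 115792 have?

gcd(106, 91):
  106 = 1*91 + 15
  91 = 6*15 + 1
  15 = 15*1
so gcd(106, 91) = 1.
Back-substitute for Bézout coefficients:
  1 = 91 - 6*15
  ... = 91*(7) + 106*(-6)
Scale by 115792: one solution is (810544, -694752). Reduce a mod 106: (68, 1034).
General: a = 68 + 106t, b = 1034 - 91t.
a ≥ 0 ⇒ t ≥ 0; b ≥ 0 ⇒ t ≤ 11. So t ∈ [0, 11]: 12 solutions.

12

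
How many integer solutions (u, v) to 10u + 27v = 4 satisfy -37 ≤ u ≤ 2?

gcd(27, 10) = 1  (27 = 2·10 + 7, 10 = 1·7 + 3, 7 = 2·3 + 1, 3 = 3·1).
Back-substituting, 10·(-8) + 27·(3) = 1.
Scale by 4: particular solution (-32, 12); reduce u mod 27: (22, -8).
General solution: u = 22 + 27t, v = -8 - 10t for integer t.
-37 ≤ 22 + 27t ≤ 2 gives t ∈ [-2, -1], which is 2 values.

2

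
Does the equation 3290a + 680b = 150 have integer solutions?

yes

gcd(3290, 680) = 10.
10 divides 150, so integer solutions exist.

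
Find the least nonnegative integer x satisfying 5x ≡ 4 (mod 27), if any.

17

gcd(27, 5) = 1.
1 divides 4, so solutions exist.
By Bézout, 5×(11) + 27×(-2) = 1.
So 5×(11) ≡ 1 (mod 27); multiply by 4: x ≡ 44 (mod 27).
Smallest nonnegative: x = 44 mod 27 = 17.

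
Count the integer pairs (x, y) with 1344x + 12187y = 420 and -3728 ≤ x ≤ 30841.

20

gcd(12187, 1344) = 7  (12187 = 9*1344 + 91, 1344 = 14*91 + 70, 91 = 1*70 + 21, 70 = 3*21 + 7, 21 = 3*7).
Back-substituting, 1344*(535) + 12187*(-59) = 7.
Scale by 60: particular solution (32100, -3540); reduce x mod 1741: (762, -84).
General solution: x = 762 + 1741t, y = -84 - 192t for integer t.
-3728 ≤ 762 + 1741t ≤ 30841 gives t ∈ [-2, 17], which is 20 values.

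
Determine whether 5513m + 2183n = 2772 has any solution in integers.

no

gcd(5513, 2183) = 37.
37 does not divide 2772 (remainder 34), so no integer solutions.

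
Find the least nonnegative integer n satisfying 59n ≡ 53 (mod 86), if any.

49

gcd(86, 59) = 1  (86 = 1·59 + 27, 59 = 2·27 + 5, 27 = 5·5 + 2, 5 = 2·2 + 1, 2 = 2·1).
1 divides 53, so solutions exist.
Back-substituting, 59·(35) + 86·(-24) = 1.
So 59·(35) ≡ 1 (mod 86); multiply by 53: n ≡ 1855 (mod 86).
Smallest nonnegative: n = 1855 mod 86 = 49.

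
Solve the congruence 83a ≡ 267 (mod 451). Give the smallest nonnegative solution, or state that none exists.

226

gcd(451, 83):
  451 = 5×83 + 36
  83 = 2×36 + 11
  36 = 3×11 + 3
  11 = 3×3 + 2
  3 = 1×2 + 1
  2 = 2×1
so gcd(451, 83) = 1.
1 divides 267, so solutions exist.
Back-substitute for Bézout coefficients:
  1 = 3 - 1×2
  ... = 83×(-163) + 451×(30)
So 83×(-163) ≡ 1 (mod 451); multiply by 267: a ≡ -43521 (mod 451).
Smallest nonnegative: a = -43521 mod 451 = 226.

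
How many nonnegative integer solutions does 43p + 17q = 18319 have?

gcd(43, 17):
  43 = 2×17 + 9
  17 = 1×9 + 8
  9 = 1×8 + 1
  8 = 8×1
so gcd(43, 17) = 1.
Back-substitute for Bézout coefficients:
  1 = 9 - 1×8
  ... = 43×(2) + 17×(-5)
Scale by 18319: one solution is (36638, -91595). Reduce p mod 17: (3, 1070).
General: p = 3 + 17t, q = 1070 - 43t.
p ≥ 0 ⇒ t ≥ 0; q ≥ 0 ⇒ t ≤ 24. So t ∈ [0, 24]: 25 solutions.

25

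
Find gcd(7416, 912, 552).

24

gcd(7416, 912) = 24  (7416 = 8*912 + 120, 912 = 7*120 + 72, 120 = 1*72 + 48, 72 = 1*48 + 24, 48 = 2*24).
gcd(24, 552) = 24.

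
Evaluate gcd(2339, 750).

gcd(2339, 750) = 1  (2339 = 3·750 + 89, 750 = 8·89 + 38, 89 = 2·38 + 13, 38 = 2·13 + 12, 13 = 1·12 + 1, 12 = 12·1).

1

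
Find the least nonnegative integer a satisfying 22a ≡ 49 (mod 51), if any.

gcd(51, 22) = 1  (51 = 2×22 + 7, 22 = 3×7 + 1, 7 = 7×1).
1 divides 49, so solutions exist.
Back-substituting, 22×(7) + 51×(-3) = 1.
So 22×(7) ≡ 1 (mod 51); multiply by 49: a ≡ 343 (mod 51).
Smallest nonnegative: a = 343 mod 51 = 37.

37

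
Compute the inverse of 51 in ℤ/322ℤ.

gcd(322, 51) = 1  (322 = 6*51 + 16, 51 = 3*16 + 3, 16 = 5*3 + 1, 3 = 3*1).
Back-substituting, 51*(-101) + 322*(16) = 1.
So 51*-101 ≡ 1 (mod 322), and -101 mod 322 = 221.

221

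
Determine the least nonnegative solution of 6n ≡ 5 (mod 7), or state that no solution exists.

2

gcd(7, 6) = 1.
1 divides 5, so solutions exist.
By Bézout, 6×(-1) + 7×(1) = 1.
So 6×(-1) ≡ 1 (mod 7); multiply by 5: n ≡ -5 (mod 7).
Smallest nonnegative: n = -5 mod 7 = 2.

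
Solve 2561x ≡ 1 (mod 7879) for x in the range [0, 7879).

gcd(7879, 2561) = 1  (7879 = 3*2561 + 196, 2561 = 13*196 + 13, 196 = 15*13 + 1, 13 = 13*1).
Back-substituting, 2561*(-603) + 7879*(196) = 1.
So 2561*-603 ≡ 1 (mod 7879), and -603 mod 7879 = 7276.

7276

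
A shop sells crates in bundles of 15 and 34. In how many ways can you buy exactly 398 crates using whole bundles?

Need nonnegative integers with 15j + 34k = 398.
gcd(15, 34) = 1, and 15·(-9) + 34·(4) = 1.
So (j₀, k₀) = (-3582, 1592); general j = -3582 + 34t, k = 1592 - 15t.
j ≥ 0 ⇒ t ≥ 106; k ≥ 0 ⇒ t ≤ 106. That's 1 value of t.

1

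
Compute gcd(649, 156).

1

gcd(649, 156):
  649 = 4*156 + 25
  156 = 6*25 + 6
  25 = 4*6 + 1
  6 = 6*1
so gcd(649, 156) = 1.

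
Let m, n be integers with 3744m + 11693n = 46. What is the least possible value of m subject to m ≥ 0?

gcd(11693, 3744) = 1.
1 divides 46, so solutions exist.
By Bézout, 3744*(-2714) + 11693*(869) = 1.
Scale by 46/1 = 46: (m₀, n₀) = (-124844, 39974).
General solution: m = -124844 + 11693t, n = 39974 - 3744t for integer t.
m ≥ 0: smallest is -124844 mod 11693 = 3779 (at t = 11), with n = -1210.

3779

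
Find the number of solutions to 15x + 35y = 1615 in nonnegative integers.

15

gcd(35, 15) = 5.
By Bézout, 15·(-2) + 35·(1) = 5.
One solution: (5, 44).
General: x = 5 + 7t, y = 44 - 3t.
x ≥ 0 ⇒ t ≥ 0; y ≥ 0 ⇒ t ≤ 14. So t ∈ [0, 14]: 15 solutions.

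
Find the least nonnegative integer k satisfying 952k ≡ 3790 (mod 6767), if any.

gcd(6767, 952) = 1  (6767 = 7·952 + 103, 952 = 9·103 + 25, 103 = 4·25 + 3, 25 = 8·3 + 1, 3 = 3·1).
1 divides 3790, so solutions exist.
Back-substituting, 952·(2168) + 6767·(-305) = 1.
So 952·(2168) ≡ 1 (mod 6767); multiply by 3790: k ≡ 8216720 (mod 6767).
Smallest nonnegative: k = 8216720 mod 6767 = 1582.

1582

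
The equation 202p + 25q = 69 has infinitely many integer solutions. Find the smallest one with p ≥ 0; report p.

gcd(202, 25) = 1  (202 = 8×25 + 2, 25 = 12×2 + 1, 2 = 2×1).
1 divides 69, so solutions exist.
Back-substituting, 202×(-12) + 25×(97) = 1.
Scale by 69/1 = 69: (p₀, q₀) = (-828, 6693).
General solution: p = -828 + 25t, q = 6693 - 202t for integer t.
p ≥ 0: smallest is -828 mod 25 = 22 (at t = 34), with q = -175.

22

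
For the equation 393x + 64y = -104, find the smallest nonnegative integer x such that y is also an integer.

24

gcd(393, 64):
  393 = 6×64 + 9
  64 = 7×9 + 1
  9 = 9×1
so gcd(393, 64) = 1.
1 divides -104, so solutions exist.
Back-substitute for Bézout coefficients:
  1 = 64 - 7×9
  ... = 393×(-7) + 64×(43)
Scale by -104/1 = -104: (x₀, y₀) = (728, -4472).
General solution: x = 728 + 64t, y = -4472 - 393t for integer t.
x ≥ 0: smallest is 728 mod 64 = 24 (at t = -11), with y = -149.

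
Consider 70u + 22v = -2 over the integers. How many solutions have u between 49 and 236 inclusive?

gcd(70, 22) = 2.
By Bézout, 70·(-5) + 22·(16) = 2.
Particular solution: (5, -16).
General solution: u = 5 + 11t, v = -16 - 35t for integer t.
49 ≤ 5 + 11t ≤ 236 gives t ∈ [4, 21], which is 18 values.

18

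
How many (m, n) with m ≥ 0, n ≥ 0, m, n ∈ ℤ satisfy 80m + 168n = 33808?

gcd(168, 80):
  168 = 2·80 + 8
  80 = 10·8
so gcd(168, 80) = 8.
Back-substitute for Bézout coefficients:
  8 = 168 - 2·80
  ... = 80·(-2) + 168·(1)
Scale by 4226: one solution is (-8452, 4226). Reduce m mod 21: (11, 196).
General: m = 11 + 21t, n = 196 - 10t.
m ≥ 0 ⇒ t ≥ 0; n ≥ 0 ⇒ t ≤ 19. So t ∈ [0, 19]: 20 solutions.

20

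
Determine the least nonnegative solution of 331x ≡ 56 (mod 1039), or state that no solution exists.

945

gcd(1039, 331) = 1.
1 divides 56, so solutions exist.
By Bézout, 331*(-113) + 1039*(36) = 1.
So 331*(-113) ≡ 1 (mod 1039); multiply by 56: x ≡ -6328 (mod 1039).
Smallest nonnegative: x = -6328 mod 1039 = 945.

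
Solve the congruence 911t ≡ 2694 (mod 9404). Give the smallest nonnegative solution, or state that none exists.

5474

gcd(9404, 911):
  9404 = 10·911 + 294
  911 = 3·294 + 29
  294 = 10·29 + 4
  29 = 7·4 + 1
  4 = 4·1
so gcd(9404, 911) = 1.
1 divides 2694, so solutions exist.
Back-substitute for Bézout coefficients:
  1 = 29 - 7·4
  ... = 911·(2271) + 9404·(-220)
So 911·(2271) ≡ 1 (mod 9404); multiply by 2694: t ≡ 6118074 (mod 9404).
Smallest nonnegative: t = 6118074 mod 9404 = 5474.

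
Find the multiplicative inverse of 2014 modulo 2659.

202

gcd(2659, 2014):
  2659 = 1·2014 + 645
  2014 = 3·645 + 79
  645 = 8·79 + 13
  79 = 6·13 + 1
  13 = 13·1
so gcd(2659, 2014) = 1.
Back-substitute for Bézout coefficients:
  1 = 79 - 6·13
  ... = 2014·(202) + 2659·(-153)
So 2014·202 ≡ 1 (mod 2659), and 202 mod 2659 = 202.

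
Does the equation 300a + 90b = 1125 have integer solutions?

no

gcd(300, 90) = 30  (300 = 3×90 + 30, 90 = 3×30).
30 does not divide 1125 (remainder 15), so no integer solutions.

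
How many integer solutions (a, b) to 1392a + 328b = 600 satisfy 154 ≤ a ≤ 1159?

24

gcd(1392, 328) = 8  (1392 = 4·328 + 80, 328 = 4·80 + 8, 80 = 10·8).
Back-substituting, 1392·(-4) + 328·(17) = 8.
Scale by 75: particular solution (-300, 1275); reduce a mod 41: (28, -117).
General solution: a = 28 + 41t, b = -117 - 174t for integer t.
154 ≤ 28 + 41t ≤ 1159 gives t ∈ [4, 27], which is 24 values.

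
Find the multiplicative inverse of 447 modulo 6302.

2721

gcd(6302, 447) = 1  (6302 = 14·447 + 44, 447 = 10·44 + 7, 44 = 6·7 + 2, 7 = 3·2 + 1, 2 = 2·1).
Back-substituting, 447·(2721) + 6302·(-193) = 1.
So 447·2721 ≡ 1 (mod 6302), and 2721 mod 6302 = 2721.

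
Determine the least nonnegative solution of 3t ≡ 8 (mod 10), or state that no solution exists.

6

gcd(10, 3) = 1.
1 divides 8, so solutions exist.
By Bézout, 3*(-3) + 10*(1) = 1.
So 3*(-3) ≡ 1 (mod 10); multiply by 8: t ≡ -24 (mod 10).
Smallest nonnegative: t = -24 mod 10 = 6.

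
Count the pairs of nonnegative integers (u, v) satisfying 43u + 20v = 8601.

gcd(43, 20) = 1  (43 = 2*20 + 3, 20 = 6*3 + 2, 3 = 1*2 + 1, 2 = 2*1).
Back-substituting, 43*(7) + 20*(-15) = 1.
Scale by 8601: one solution is (60207, -129015). Reduce u mod 20: (7, 415).
General: u = 7 + 20t, v = 415 - 43t.
u ≥ 0 ⇒ t ≥ 0; v ≥ 0 ⇒ t ≤ 9. So t ∈ [0, 9]: 10 solutions.

10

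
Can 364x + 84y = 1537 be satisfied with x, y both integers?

gcd(364, 84):
  364 = 4*84 + 28
  84 = 3*28
so gcd(364, 84) = 28.
28 does not divide 1537 (remainder 25), so no integer solutions.

no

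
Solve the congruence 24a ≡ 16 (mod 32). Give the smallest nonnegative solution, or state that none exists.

2

gcd(32, 24) = 8.
8 divides 16, so solutions exist.
By Bézout, 24·(-1) + 32·(1) = 8.
So 24·(-1) ≡ 8 (mod 32); multiply by 2: a ≡ -2 (mod 4).
Smallest nonnegative: a = -2 mod 4 = 2.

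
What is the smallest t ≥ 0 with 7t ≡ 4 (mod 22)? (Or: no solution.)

gcd(22, 7):
  22 = 3*7 + 1
  7 = 7*1
so gcd(22, 7) = 1.
1 divides 4, so solutions exist.
Back-substitute for Bézout coefficients:
  1 = 22 - 3*7
  ... = 7*(-3) + 22*(1)
So 7*(-3) ≡ 1 (mod 22); multiply by 4: t ≡ -12 (mod 22).
Smallest nonnegative: t = -12 mod 22 = 10.

10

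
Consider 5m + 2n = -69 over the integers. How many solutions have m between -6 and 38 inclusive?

22

gcd(5, 2) = 1  (5 = 2*2 + 1, 2 = 2*1).
Back-substituting, 5*(1) + 2*(-2) = 1.
Scale by -69: particular solution (-69, 138); reduce m mod 2: (1, -37).
General solution: m = 1 + 2t, n = -37 - 5t for integer t.
-6 ≤ 1 + 2t ≤ 38 gives t ∈ [-3, 18], which is 22 values.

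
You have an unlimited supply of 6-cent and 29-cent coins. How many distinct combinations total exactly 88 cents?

1

Need nonnegative integers with 6j + 29k = 88.
gcd(6, 29) = 1, and 6·(5) + 29·(-1) = 1.
So (j₀, k₀) = (440, -88); general j = 440 + 29t, k = -88 - 6t.
j ≥ 0 ⇒ t ≥ -15; k ≥ 0 ⇒ t ≤ -15. That's 1 value of t.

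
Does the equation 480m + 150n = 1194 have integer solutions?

gcd(480, 150):
  480 = 3×150 + 30
  150 = 5×30
so gcd(480, 150) = 30.
30 does not divide 1194 (remainder 24), so no integer solutions.

no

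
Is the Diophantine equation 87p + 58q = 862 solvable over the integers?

no

gcd(87, 58):
  87 = 1*58 + 29
  58 = 2*29
so gcd(87, 58) = 29.
29 does not divide 862 (remainder 21), so no integer solutions.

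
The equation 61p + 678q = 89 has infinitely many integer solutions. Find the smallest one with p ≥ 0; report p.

635

gcd(678, 61) = 1  (678 = 11·61 + 7, 61 = 8·7 + 5, 7 = 1·5 + 2, 5 = 2·2 + 1, 2 = 2·1).
1 divides 89, so solutions exist.
Back-substituting, 61·(289) + 678·(-26) = 1.
Scale by 89/1 = 89: (p₀, q₀) = (25721, -2314).
General solution: p = 25721 + 678t, q = -2314 - 61t for integer t.
p ≥ 0: smallest is 25721 mod 678 = 635 (at t = -37), with q = -57.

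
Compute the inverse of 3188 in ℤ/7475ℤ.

gcd(7475, 3188) = 1  (7475 = 2·3188 + 1099, 3188 = 2·1099 + 990, 1099 = 1·990 + 109, 990 = 9·109 + 9, 109 = 12·9 + 1, 9 = 9·1).
Back-substituting, 3188·(-823) + 7475·(351) = 1.
So 3188·-823 ≡ 1 (mod 7475), and -823 mod 7475 = 6652.

6652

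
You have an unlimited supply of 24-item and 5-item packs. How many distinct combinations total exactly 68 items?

Need nonnegative integers with 24j + 5k = 68.
gcd(24, 5) = 1, and 24·(-1) + 5·(5) = 1.
So (j₀, k₀) = (-68, 340); general j = -68 + 5t, k = 340 - 24t.
j ≥ 0 ⇒ t ≥ 14; k ≥ 0 ⇒ t ≤ 14. That's 1 value of t.

1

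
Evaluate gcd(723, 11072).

1

gcd(11072, 723):
  11072 = 15×723 + 227
  723 = 3×227 + 42
  227 = 5×42 + 17
  42 = 2×17 + 8
  17 = 2×8 + 1
  8 = 8×1
so gcd(11072, 723) = 1.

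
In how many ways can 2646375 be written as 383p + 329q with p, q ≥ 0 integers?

gcd(383, 329):
  383 = 1*329 + 54
  329 = 6*54 + 5
  54 = 10*5 + 4
  5 = 1*4 + 1
  4 = 4*1
so gcd(383, 329) = 1.
Back-substitute for Bézout coefficients:
  1 = 5 - 1*4
  ... = 383*(-67) + 329*(78)
Scale by 2646375: one solution is (-177307125, 206417250). Reduce p mod 329: (187, 7826).
General: p = 187 + 329t, q = 7826 - 383t.
p ≥ 0 ⇒ t ≥ 0; q ≥ 0 ⇒ t ≤ 20. So t ∈ [0, 20]: 21 solutions.

21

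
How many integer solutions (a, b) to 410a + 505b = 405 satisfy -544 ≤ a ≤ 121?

7

gcd(505, 410) = 5.
By Bézout, 410*(-16) + 505*(13) = 5.
Particular solution: (17, -13).
General solution: a = 17 + 101t, b = -13 - 82t for integer t.
-544 ≤ 17 + 101t ≤ 121 gives t ∈ [-5, 1], which is 7 values.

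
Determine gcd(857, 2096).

gcd(2096, 857):
  2096 = 2·857 + 382
  857 = 2·382 + 93
  382 = 4·93 + 10
  93 = 9·10 + 3
  10 = 3·3 + 1
  3 = 3·1
so gcd(2096, 857) = 1.

1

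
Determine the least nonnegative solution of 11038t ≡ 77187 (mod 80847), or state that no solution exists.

gcd(80847, 11038) = 1  (80847 = 7*11038 + 3581, 11038 = 3*3581 + 295, 3581 = 12*295 + 41, 295 = 7*41 + 8, 41 = 5*8 + 1, 8 = 8*1).
1 divides 77187, so solutions exist.
Back-substituting, 11038*(-9866) + 80847*(1347) = 1.
So 11038*(-9866) ≡ 1 (mod 80847); multiply by 77187: t ≡ -761526942 (mod 80847).
Smallest nonnegative: t = -761526942 mod 80847 = 51798.

51798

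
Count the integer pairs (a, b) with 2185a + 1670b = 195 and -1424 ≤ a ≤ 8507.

gcd(2185, 1670) = 5  (2185 = 1*1670 + 515, 1670 = 3*515 + 125, 515 = 4*125 + 15, 125 = 8*15 + 5, 15 = 3*5).
Back-substituting, 2185*(-107) + 1670*(140) = 5.
Scale by 39: particular solution (-4173, 5460); reduce a mod 334: (169, -221).
General solution: a = 169 + 334t, b = -221 - 437t for integer t.
-1424 ≤ 169 + 334t ≤ 8507 gives t ∈ [-4, 24], which is 29 values.

29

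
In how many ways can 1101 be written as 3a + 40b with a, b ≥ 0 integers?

10

gcd(40, 3) = 1.
By Bézout, 3×(-13) + 40×(1) = 1.
One solution: (7, 27).
General: a = 7 + 40t, b = 27 - 3t.
a ≥ 0 ⇒ t ≥ 0; b ≥ 0 ⇒ t ≤ 9. So t ∈ [0, 9]: 10 solutions.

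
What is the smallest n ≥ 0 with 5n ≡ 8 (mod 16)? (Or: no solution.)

8

gcd(16, 5) = 1.
1 divides 8, so solutions exist.
By Bézout, 5*(-3) + 16*(1) = 1.
So 5*(-3) ≡ 1 (mod 16); multiply by 8: n ≡ -24 (mod 16).
Smallest nonnegative: n = -24 mod 16 = 8.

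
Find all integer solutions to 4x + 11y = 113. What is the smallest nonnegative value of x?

9

gcd(11, 4):
  11 = 2*4 + 3
  4 = 1*3 + 1
  3 = 3*1
so gcd(11, 4) = 1.
1 divides 113, so solutions exist.
Back-substitute for Bézout coefficients:
  1 = 4 - 1*3
  ... = 4*(3) + 11*(-1)
Scale by 113/1 = 113: (x₀, y₀) = (339, -113).
General solution: x = 339 + 11t, y = -113 - 4t for integer t.
x ≥ 0: smallest is 339 mod 11 = 9 (at t = -30), with y = 7.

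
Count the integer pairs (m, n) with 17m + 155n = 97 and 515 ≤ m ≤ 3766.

21

gcd(155, 17) = 1.
By Bézout, 17*(73) + 155*(-8) = 1.
Particular solution: (106, -11).
General solution: m = 106 + 155t, n = -11 - 17t for integer t.
515 ≤ 106 + 155t ≤ 3766 gives t ∈ [3, 23], which is 21 values.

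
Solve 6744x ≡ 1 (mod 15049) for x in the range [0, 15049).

13815

gcd(15049, 6744):
  15049 = 2·6744 + 1561
  6744 = 4·1561 + 500
  1561 = 3·500 + 61
  500 = 8·61 + 12
  61 = 5·12 + 1
  12 = 12·1
so gcd(15049, 6744) = 1.
Back-substitute for Bézout coefficients:
  1 = 61 - 5·12
  ... = 6744·(-1234) + 15049·(553)
So 6744·-1234 ≡ 1 (mod 15049), and -1234 mod 15049 = 13815.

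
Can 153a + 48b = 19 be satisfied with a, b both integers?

gcd(153, 48) = 3  (153 = 3×48 + 9, 48 = 5×9 + 3, 9 = 3×3).
3 does not divide 19 (remainder 1), so no integer solutions.

no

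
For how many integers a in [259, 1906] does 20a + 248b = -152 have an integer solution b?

27

gcd(248, 20) = 4.
By Bézout, 20×(25) + 248×(-2) = 4.
Particular solution: (42, -4).
General solution: a = 42 + 62t, b = -4 - 5t for integer t.
259 ≤ 42 + 62t ≤ 1906 gives t ∈ [4, 30], which is 27 values.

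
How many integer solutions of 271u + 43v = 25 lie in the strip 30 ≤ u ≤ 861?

20

gcd(271, 43) = 1  (271 = 6·43 + 13, 43 = 3·13 + 4, 13 = 3·4 + 1, 4 = 4·1).
Back-substituting, 271·(10) + 43·(-63) = 1.
Scale by 25: particular solution (250, -1575); reduce u mod 43: (35, -220).
General solution: u = 35 + 43t, v = -220 - 271t for integer t.
30 ≤ 35 + 43t ≤ 861 gives t ∈ [0, 19], which is 20 values.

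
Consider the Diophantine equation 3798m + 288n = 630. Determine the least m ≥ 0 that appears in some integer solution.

1

gcd(3798, 288):
  3798 = 13*288 + 54
  288 = 5*54 + 18
  54 = 3*18
so gcd(3798, 288) = 18.
18 divides 630, so solutions exist.
Back-substitute for Bézout coefficients:
  18 = 288 - 5*54
  ... = 3798*(-5) + 288*(66)
Scale by 630/18 = 35: (m₀, n₀) = (-175, 2310).
General solution: m = -175 + 16t, n = 2310 - 211t for integer t.
m ≥ 0: smallest is -175 mod 16 = 1 (at t = 11), with n = -11.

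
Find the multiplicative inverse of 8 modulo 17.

15

gcd(17, 8):
  17 = 2·8 + 1
  8 = 8·1
so gcd(17, 8) = 1.
Back-substitute for Bézout coefficients:
  1 = 17 - 2·8
  ... = 8·(-2) + 17·(1)
So 8·-2 ≡ 1 (mod 17), and -2 mod 17 = 15.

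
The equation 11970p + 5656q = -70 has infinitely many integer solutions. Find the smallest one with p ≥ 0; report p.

gcd(11970, 5656) = 14.
14 divides -70, so solutions exist.
By Bézout, 11970×(43) + 5656×(-91) = 14.
Scale by -70/14 = -5: (p₀, q₀) = (-215, 455).
General solution: p = -215 + 404t, q = 455 - 855t for integer t.
p ≥ 0: smallest is -215 mod 404 = 189 (at t = 1), with q = -400.

189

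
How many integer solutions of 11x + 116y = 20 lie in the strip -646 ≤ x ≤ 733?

gcd(116, 11) = 1.
By Bézout, 11·(-21) + 116·(2) = 1.
Particular solution: (44, -4).
General solution: x = 44 + 116t, y = -4 - 11t for integer t.
-646 ≤ 44 + 116t ≤ 733 gives t ∈ [-5, 5], which is 11 values.

11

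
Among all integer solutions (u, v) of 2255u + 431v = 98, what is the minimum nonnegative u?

gcd(2255, 431) = 1  (2255 = 5*431 + 100, 431 = 4*100 + 31, 100 = 3*31 + 7, 31 = 4*7 + 3, 7 = 2*3 + 1, 3 = 3*1).
1 divides 98, so solutions exist.
Back-substituting, 2255*(125) + 431*(-654) = 1.
Scale by 98/1 = 98: (u₀, v₀) = (12250, -64092).
General solution: u = 12250 + 431t, v = -64092 - 2255t for integer t.
u ≥ 0: smallest is 12250 mod 431 = 182 (at t = -28), with v = -952.

182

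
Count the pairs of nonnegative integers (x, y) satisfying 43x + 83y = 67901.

gcd(83, 43) = 1  (83 = 1*43 + 40, 43 = 1*40 + 3, 40 = 13*3 + 1, 3 = 3*1).
Back-substituting, 43*(-27) + 83*(14) = 1.
Scale by 67901: one solution is (-1833327, 950614). Reduce x mod 83: (60, 787).
General: x = 60 + 83t, y = 787 - 43t.
x ≥ 0 ⇒ t ≥ 0; y ≥ 0 ⇒ t ≤ 18. So t ∈ [0, 18]: 19 solutions.

19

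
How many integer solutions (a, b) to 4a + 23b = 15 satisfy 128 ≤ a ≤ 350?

10

gcd(23, 4):
  23 = 5×4 + 3
  4 = 1×3 + 1
  3 = 3×1
so gcd(23, 4) = 1.
Back-substitute for Bézout coefficients:
  1 = 4 - 1×3
  ... = 4×(6) + 23×(-1)
Scale by 15: particular solution (90, -15); reduce a mod 23: (21, -3).
General solution: a = 21 + 23t, b = -3 - 4t for integer t.
128 ≤ 21 + 23t ≤ 350 gives t ∈ [5, 14], which is 10 values.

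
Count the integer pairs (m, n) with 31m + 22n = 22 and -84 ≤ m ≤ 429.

23

gcd(31, 22):
  31 = 1*22 + 9
  22 = 2*9 + 4
  9 = 2*4 + 1
  4 = 4*1
so gcd(31, 22) = 1.
Back-substitute for Bézout coefficients:
  1 = 9 - 2*4
  ... = 31*(5) + 22*(-7)
Scale by 22: particular solution (110, -154); reduce m mod 22: (0, 1).
General solution: m = 0 + 22t, n = 1 - 31t for integer t.
-84 ≤ 0 + 22t ≤ 429 gives t ∈ [-3, 19], which is 23 values.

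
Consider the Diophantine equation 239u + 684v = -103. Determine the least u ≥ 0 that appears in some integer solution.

gcd(684, 239):
  684 = 2×239 + 206
  239 = 1×206 + 33
  206 = 6×33 + 8
  33 = 4×8 + 1
  8 = 8×1
so gcd(684, 239) = 1.
1 divides -103, so solutions exist.
Back-substitute for Bézout coefficients:
  1 = 33 - 4×8
  ... = 239×(83) + 684×(-29)
Scale by -103/1 = -103: (u₀, v₀) = (-8549, 2987).
General solution: u = -8549 + 684t, v = 2987 - 239t for integer t.
u ≥ 0: smallest is -8549 mod 684 = 343 (at t = 13), with v = -120.

343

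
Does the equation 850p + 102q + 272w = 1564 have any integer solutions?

gcd(850, 102) = 34.
gcd(34, 272) = 34.
34 divides 1564, so integer solutions exist.

yes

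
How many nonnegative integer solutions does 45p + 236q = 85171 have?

8

gcd(236, 45):
  236 = 5·45 + 11
  45 = 4·11 + 1
  11 = 11·1
so gcd(236, 45) = 1.
Back-substitute for Bézout coefficients:
  1 = 45 - 4·11
  ... = 45·(21) + 236·(-4)
Scale by 85171: one solution is (1788591, -340684). Reduce p mod 236: (183, 326).
General: p = 183 + 236t, q = 326 - 45t.
p ≥ 0 ⇒ t ≥ 0; q ≥ 0 ⇒ t ≤ 7. So t ∈ [0, 7]: 8 solutions.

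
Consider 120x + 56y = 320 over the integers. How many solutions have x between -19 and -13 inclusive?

gcd(120, 56) = 8.
By Bézout, 120×(1) + 56×(-2) = 8.
Particular solution: (5, -5).
General solution: x = 5 + 7t, y = -5 - 15t for integer t.
-19 ≤ 5 + 7t ≤ -13 gives t ∈ [-3, -3], which is 1 value.

1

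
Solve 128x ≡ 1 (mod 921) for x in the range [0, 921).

gcd(921, 128) = 1  (921 = 7×128 + 25, 128 = 5×25 + 3, 25 = 8×3 + 1, 3 = 3×1).
Back-substituting, 128×(-295) + 921×(41) = 1.
So 128×-295 ≡ 1 (mod 921), and -295 mod 921 = 626.

626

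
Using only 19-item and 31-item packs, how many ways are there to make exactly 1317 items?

Need nonnegative integers with 19j + 31k = 1317.
gcd(19, 31) = 1, and 19·(-13) + 31·(8) = 1.
So (j₀, k₀) = (-17121, 10536); general j = -17121 + 31t, k = 10536 - 19t.
j ≥ 0 ⇒ t ≥ 553; k ≥ 0 ⇒ t ≤ 554. That's 2 values of t.

2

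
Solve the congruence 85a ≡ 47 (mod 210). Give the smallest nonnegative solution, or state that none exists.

gcd(210, 85) = 5  (210 = 2·85 + 40, 85 = 2·40 + 5, 40 = 8·5).
5 does not divide 47, so the congruence has no solution.

no solution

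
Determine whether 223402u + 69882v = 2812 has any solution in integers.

yes

gcd(223402, 69882):
  223402 = 3·69882 + 13756
  69882 = 5·13756 + 1102
  13756 = 12·1102 + 532
  1102 = 2·532 + 38
  532 = 14·38
so gcd(223402, 69882) = 38.
38 divides 2812, so integer solutions exist.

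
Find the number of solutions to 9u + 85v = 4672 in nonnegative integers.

6

gcd(85, 9) = 1.
By Bézout, 9·(19) + 85·(-2) = 1.
One solution: (28, 52).
General: u = 28 + 85t, v = 52 - 9t.
u ≥ 0 ⇒ t ≥ 0; v ≥ 0 ⇒ t ≤ 5. So t ∈ [0, 5]: 6 solutions.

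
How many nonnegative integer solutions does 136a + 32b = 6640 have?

12

gcd(136, 32) = 8.
By Bézout, 136×(1) + 32×(-4) = 8.
One solution: (2, 199).
General: a = 2 + 4t, b = 199 - 17t.
a ≥ 0 ⇒ t ≥ 0; b ≥ 0 ⇒ t ≤ 11. So t ∈ [0, 11]: 12 solutions.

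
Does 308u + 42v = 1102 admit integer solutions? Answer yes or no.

no

gcd(308, 42) = 14  (308 = 7*42 + 14, 42 = 3*14).
14 does not divide 1102 (remainder 10), so no integer solutions.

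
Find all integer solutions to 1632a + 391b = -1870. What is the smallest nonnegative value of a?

gcd(1632, 391) = 17.
17 divides -1870, so solutions exist.
By Bézout, 1632×(6) + 391×(-25) = 17.
Scale by -1870/17 = -110: (a₀, b₀) = (-660, 2750).
General solution: a = -660 + 23t, b = 2750 - 96t for integer t.
a ≥ 0: smallest is -660 mod 23 = 7 (at t = 29), with b = -34.

7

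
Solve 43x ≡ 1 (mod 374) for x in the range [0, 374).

gcd(374, 43) = 1.
By Bézout, 43·(87) + 374·(-10) = 1.
So 43·87 ≡ 1 (mod 374), and 87 mod 374 = 87.

87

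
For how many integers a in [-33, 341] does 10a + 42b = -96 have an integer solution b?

18

gcd(42, 10) = 2.
By Bézout, 10*(-4) + 42*(1) = 2.
Particular solution: (3, -3).
General solution: a = 3 + 21t, b = -3 - 5t for integer t.
-33 ≤ 3 + 21t ≤ 341 gives t ∈ [-1, 16], which is 18 values.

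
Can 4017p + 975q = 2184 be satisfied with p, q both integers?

gcd(4017, 975) = 39  (4017 = 4×975 + 117, 975 = 8×117 + 39, 117 = 3×39).
39 divides 2184, so integer solutions exist.

yes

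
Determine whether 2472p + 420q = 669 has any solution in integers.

no

gcd(2472, 420) = 12  (2472 = 5·420 + 372, 420 = 1·372 + 48, 372 = 7·48 + 36, 48 = 1·36 + 12, 36 = 3·12).
12 does not divide 669 (remainder 9), so no integer solutions.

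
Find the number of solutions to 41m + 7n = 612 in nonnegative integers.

2

gcd(41, 7) = 1  (41 = 5*7 + 6, 7 = 1*6 + 1, 6 = 6*1).
Back-substituting, 41*(-1) + 7*(6) = 1.
Scale by 612: one solution is (-612, 3672). Reduce m mod 7: (4, 64).
General: m = 4 + 7t, n = 64 - 41t.
m ≥ 0 ⇒ t ≥ 0; n ≥ 0 ⇒ t ≤ 1. So t ∈ [0, 1]: 2 solutions.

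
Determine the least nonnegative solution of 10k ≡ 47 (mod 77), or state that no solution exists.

gcd(77, 10) = 1.
1 divides 47, so solutions exist.
By Bézout, 10×(-23) + 77×(3) = 1.
So 10×(-23) ≡ 1 (mod 77); multiply by 47: k ≡ -1081 (mod 77).
Smallest nonnegative: k = -1081 mod 77 = 74.

74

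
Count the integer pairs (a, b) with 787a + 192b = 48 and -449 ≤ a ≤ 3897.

gcd(787, 192) = 1.
By Bézout, 787*(91) + 192*(-373) = 1.
Particular solution: (144, -590).
General solution: a = 144 + 192t, b = -590 - 787t for integer t.
-449 ≤ 144 + 192t ≤ 3897 gives t ∈ [-3, 19], which is 23 values.

23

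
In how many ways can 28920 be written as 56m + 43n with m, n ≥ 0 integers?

12

gcd(56, 43) = 1  (56 = 1*43 + 13, 43 = 3*13 + 4, 13 = 3*4 + 1, 4 = 4*1).
Back-substituting, 56*(10) + 43*(-13) = 1.
Scale by 28920: one solution is (289200, -375960). Reduce m mod 43: (25, 640).
General: m = 25 + 43t, n = 640 - 56t.
m ≥ 0 ⇒ t ≥ 0; n ≥ 0 ⇒ t ≤ 11. So t ∈ [0, 11]: 12 solutions.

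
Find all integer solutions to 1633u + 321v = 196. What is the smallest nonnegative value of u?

gcd(1633, 321):
  1633 = 5·321 + 28
  321 = 11·28 + 13
  28 = 2·13 + 2
  13 = 6·2 + 1
  2 = 2·1
so gcd(1633, 321) = 1.
1 divides 196, so solutions exist.
Back-substitute for Bézout coefficients:
  1 = 13 - 6·2
  ... = 1633·(-149) + 321·(758)
Scale by 196/1 = 196: (u₀, v₀) = (-29204, 148568).
General solution: u = -29204 + 321t, v = 148568 - 1633t for integer t.
u ≥ 0: smallest is -29204 mod 321 = 7 (at t = 91), with v = -35.

7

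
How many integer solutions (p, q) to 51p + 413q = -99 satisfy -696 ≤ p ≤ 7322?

gcd(413, 51):
  413 = 8*51 + 5
  51 = 10*5 + 1
  5 = 5*1
so gcd(413, 51) = 1.
Back-substitute for Bézout coefficients:
  1 = 51 - 10*5
  ... = 51*(81) + 413*(-10)
Scale by -99: particular solution (-8019, 990); reduce p mod 413: (241, -30).
General solution: p = 241 + 413t, q = -30 - 51t for integer t.
-696 ≤ 241 + 413t ≤ 7322 gives t ∈ [-2, 17], which is 20 values.

20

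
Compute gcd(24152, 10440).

gcd(24152, 10440):
  24152 = 2·10440 + 3272
  10440 = 3·3272 + 624
  3272 = 5·624 + 152
  624 = 4·152 + 16
  152 = 9·16 + 8
  16 = 2·8
so gcd(24152, 10440) = 8.

8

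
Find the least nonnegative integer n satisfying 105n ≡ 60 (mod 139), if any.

gcd(139, 105):
  139 = 1×105 + 34
  105 = 3×34 + 3
  34 = 11×3 + 1
  3 = 3×1
so gcd(139, 105) = 1.
1 divides 60, so solutions exist.
Back-substitute for Bézout coefficients:
  1 = 34 - 11×3
  ... = 105×(-45) + 139×(34)
So 105×(-45) ≡ 1 (mod 139); multiply by 60: n ≡ -2700 (mod 139).
Smallest nonnegative: n = -2700 mod 139 = 80.

80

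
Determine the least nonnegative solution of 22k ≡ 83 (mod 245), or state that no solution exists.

104

gcd(245, 22) = 1  (245 = 11×22 + 3, 22 = 7×3 + 1, 3 = 3×1).
1 divides 83, so solutions exist.
Back-substituting, 22×(78) + 245×(-7) = 1.
So 22×(78) ≡ 1 (mod 245); multiply by 83: k ≡ 6474 (mod 245).
Smallest nonnegative: k = 6474 mod 245 = 104.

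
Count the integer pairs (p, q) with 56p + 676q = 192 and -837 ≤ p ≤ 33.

5

gcd(676, 56) = 4  (676 = 12*56 + 4, 56 = 14*4).
Back-substituting, 56*(-12) + 676*(1) = 4.
Scale by 48: particular solution (-576, 48); reduce p mod 169: (100, -8).
General solution: p = 100 + 169t, q = -8 - 14t for integer t.
-837 ≤ 100 + 169t ≤ 33 gives t ∈ [-5, -1], which is 5 values.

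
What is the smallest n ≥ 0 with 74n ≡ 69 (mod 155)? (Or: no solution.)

gcd(155, 74) = 1.
1 divides 69, so solutions exist.
By Bézout, 74·(44) + 155·(-21) = 1.
So 74·(44) ≡ 1 (mod 155); multiply by 69: n ≡ 3036 (mod 155).
Smallest nonnegative: n = 3036 mod 155 = 91.

91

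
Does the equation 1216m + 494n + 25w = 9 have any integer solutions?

gcd(1216, 494) = 38.
gcd(38, 25) = 1.
1 divides 9, so integer solutions exist.

yes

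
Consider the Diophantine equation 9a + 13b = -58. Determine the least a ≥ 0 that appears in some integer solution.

8

gcd(13, 9) = 1  (13 = 1×9 + 4, 9 = 2×4 + 1, 4 = 4×1).
1 divides -58, so solutions exist.
Back-substituting, 9×(3) + 13×(-2) = 1.
Scale by -58/1 = -58: (a₀, b₀) = (-174, 116).
General solution: a = -174 + 13t, b = 116 - 9t for integer t.
a ≥ 0: smallest is -174 mod 13 = 8 (at t = 14), with b = -10.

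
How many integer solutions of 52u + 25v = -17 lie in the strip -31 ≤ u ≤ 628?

26

gcd(52, 25) = 1  (52 = 2×25 + 2, 25 = 12×2 + 1, 2 = 2×1).
Back-substituting, 52×(-12) + 25×(25) = 1.
Scale by -17: particular solution (204, -425); reduce u mod 25: (4, -9).
General solution: u = 4 + 25t, v = -9 - 52t for integer t.
-31 ≤ 4 + 25t ≤ 628 gives t ∈ [-1, 24], which is 26 values.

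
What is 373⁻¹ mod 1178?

559

gcd(1178, 373):
  1178 = 3*373 + 59
  373 = 6*59 + 19
  59 = 3*19 + 2
  19 = 9*2 + 1
  2 = 2*1
so gcd(1178, 373) = 1.
Back-substitute for Bézout coefficients:
  1 = 19 - 9*2
  ... = 373*(559) + 1178*(-177)
So 373*559 ≡ 1 (mod 1178), and 559 mod 1178 = 559.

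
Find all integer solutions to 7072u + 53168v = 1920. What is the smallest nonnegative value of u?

gcd(53168, 7072):
  53168 = 7×7072 + 3664
  7072 = 1×3664 + 3408
  3664 = 1×3408 + 256
  3408 = 13×256 + 80
  256 = 3×80 + 16
  80 = 5×16
so gcd(53168, 7072) = 16.
16 divides 1920, so solutions exist.
Back-substitute for Bézout coefficients:
  16 = 256 - 3×80
  ... = 7072×(-624) + 53168×(83)
Scale by 1920/16 = 120: (u₀, v₀) = (-74880, 9960).
General solution: u = -74880 + 3323t, v = 9960 - 442t for integer t.
u ≥ 0: smallest is -74880 mod 3323 = 1549 (at t = 23), with v = -206.

1549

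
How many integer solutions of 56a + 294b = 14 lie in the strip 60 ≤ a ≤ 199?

gcd(294, 56) = 14.
By Bézout, 56×(-5) + 294×(1) = 14.
Particular solution: (16, -3).
General solution: a = 16 + 21t, b = -3 - 4t for integer t.
60 ≤ 16 + 21t ≤ 199 gives t ∈ [3, 8], which is 6 values.

6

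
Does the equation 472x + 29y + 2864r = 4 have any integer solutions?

gcd(472, 29) = 1  (472 = 16*29 + 8, 29 = 3*8 + 5, 8 = 1*5 + 3, 5 = 1*3 + 2, 3 = 1*2 + 1, 2 = 2*1).
gcd(1, 2864) = 1.
1 divides 4, so integer solutions exist.

yes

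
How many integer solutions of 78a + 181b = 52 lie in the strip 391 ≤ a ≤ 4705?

24

gcd(181, 78) = 1.
By Bézout, 78×(-58) + 181×(25) = 1.
Particular solution: (61, -26).
General solution: a = 61 + 181t, b = -26 - 78t for integer t.
391 ≤ 61 + 181t ≤ 4705 gives t ∈ [2, 25], which is 24 values.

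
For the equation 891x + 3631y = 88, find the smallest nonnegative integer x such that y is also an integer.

gcd(3631, 891) = 1  (3631 = 4×891 + 67, 891 = 13×67 + 20, 67 = 3×20 + 7, 20 = 2×7 + 6, 7 = 1×6 + 1, 6 = 6×1).
1 divides 88, so solutions exist.
Back-substituting, 891×(-542) + 3631×(133) = 1.
Scale by 88/1 = 88: (x₀, y₀) = (-47696, 11704).
General solution: x = -47696 + 3631t, y = 11704 - 891t for integer t.
x ≥ 0: smallest is -47696 mod 3631 = 3138 (at t = 14), with y = -770.

3138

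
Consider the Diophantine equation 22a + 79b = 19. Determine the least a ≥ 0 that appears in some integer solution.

26

gcd(79, 22):
  79 = 3·22 + 13
  22 = 1·13 + 9
  13 = 1·9 + 4
  9 = 2·4 + 1
  4 = 4·1
so gcd(79, 22) = 1.
1 divides 19, so solutions exist.
Back-substitute for Bézout coefficients:
  1 = 9 - 2·4
  ... = 22·(18) + 79·(-5)
Scale by 19/1 = 19: (a₀, b₀) = (342, -95).
General solution: a = 342 + 79t, b = -95 - 22t for integer t.
a ≥ 0: smallest is 342 mod 79 = 26 (at t = -4), with b = -7.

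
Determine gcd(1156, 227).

1

gcd(1156, 227):
  1156 = 5*227 + 21
  227 = 10*21 + 17
  21 = 1*17 + 4
  17 = 4*4 + 1
  4 = 4*1
so gcd(1156, 227) = 1.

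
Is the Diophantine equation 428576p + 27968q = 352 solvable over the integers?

yes

gcd(428576, 27968) = 32.
32 divides 352, so integer solutions exist.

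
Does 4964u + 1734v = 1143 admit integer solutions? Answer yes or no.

no

gcd(4964, 1734) = 34  (4964 = 2*1734 + 1496, 1734 = 1*1496 + 238, 1496 = 6*238 + 68, 238 = 3*68 + 34, 68 = 2*34).
34 does not divide 1143 (remainder 21), so no integer solutions.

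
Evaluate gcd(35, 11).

gcd(35, 11) = 1  (35 = 3×11 + 2, 11 = 5×2 + 1, 2 = 2×1).

1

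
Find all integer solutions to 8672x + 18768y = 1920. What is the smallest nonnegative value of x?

gcd(18768, 8672):
  18768 = 2*8672 + 1424
  8672 = 6*1424 + 128
  1424 = 11*128 + 16
  128 = 8*16
so gcd(18768, 8672) = 16.
16 divides 1920, so solutions exist.
Back-substitute for Bézout coefficients:
  16 = 1424 - 11*128
  ... = 8672*(-145) + 18768*(67)
Scale by 1920/16 = 120: (x₀, y₀) = (-17400, 8040).
General solution: x = -17400 + 1173t, y = 8040 - 542t for integer t.
x ≥ 0: smallest is -17400 mod 1173 = 195 (at t = 15), with y = -90.

195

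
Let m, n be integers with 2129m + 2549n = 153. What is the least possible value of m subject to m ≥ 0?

1438

gcd(2549, 2129):
  2549 = 1*2129 + 420
  2129 = 5*420 + 29
  420 = 14*29 + 14
  29 = 2*14 + 1
  14 = 14*1
so gcd(2549, 2129) = 1.
1 divides 153, so solutions exist.
Back-substitute for Bézout coefficients:
  1 = 29 - 2*14
  ... = 2129*(176) + 2549*(-147)
Scale by 153/1 = 153: (m₀, n₀) = (26928, -22491).
General solution: m = 26928 + 2549t, n = -22491 - 2129t for integer t.
m ≥ 0: smallest is 26928 mod 2549 = 1438 (at t = -10), with n = -1201.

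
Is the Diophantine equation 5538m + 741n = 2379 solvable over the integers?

yes

gcd(5538, 741) = 39  (5538 = 7×741 + 351, 741 = 2×351 + 39, 351 = 9×39).
39 divides 2379, so integer solutions exist.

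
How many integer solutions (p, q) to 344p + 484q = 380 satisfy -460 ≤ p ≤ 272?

6

gcd(484, 344) = 4.
By Bézout, 344·(38) + 484·(-27) = 4.
Particular solution: (101, -71).
General solution: p = 101 + 121t, q = -71 - 86t for integer t.
-460 ≤ 101 + 121t ≤ 272 gives t ∈ [-4, 1], which is 6 values.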